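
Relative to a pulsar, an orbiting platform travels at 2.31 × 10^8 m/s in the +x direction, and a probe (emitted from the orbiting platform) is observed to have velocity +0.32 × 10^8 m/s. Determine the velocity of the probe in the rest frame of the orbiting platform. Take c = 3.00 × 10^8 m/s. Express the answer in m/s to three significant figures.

-2.17 × 10^8 m/s

v = 0.770c, u = 0.107c.
Invert the composition law: u' = (u − v)/(1 − uv/c²).
u' = (0.107 − 0.770) / (1 − (0.107)(0.770)) = -0.6633/0.9179 = -0.7227.
u' = -0.7227 × 3.00 × 10^8 m/s.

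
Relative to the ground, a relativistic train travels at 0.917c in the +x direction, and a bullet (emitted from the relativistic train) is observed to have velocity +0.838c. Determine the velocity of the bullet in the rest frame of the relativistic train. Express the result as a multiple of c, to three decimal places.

Invert the composition law: u' = (u − v)/(1 − uv/c²).
u' = (0.838 − 0.917) / (1 − (0.838)(0.917)) = -0.0790/0.2316 = -0.3412.

-0.341c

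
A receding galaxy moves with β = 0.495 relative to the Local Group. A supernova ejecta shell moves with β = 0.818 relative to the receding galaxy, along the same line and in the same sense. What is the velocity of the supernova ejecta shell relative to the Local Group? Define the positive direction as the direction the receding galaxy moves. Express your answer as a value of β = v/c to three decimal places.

With v = 0.495 and u' = 0.818 (in units of c),
u = (u' + v)/(1 + u'v/c²):
u = (0.818 + 0.495) / (1 + 0.818·0.495) = 1.3130/1.4049 = 0.9346
(Galilean addition would give +1.313c, exceeding c.)

β = 0.935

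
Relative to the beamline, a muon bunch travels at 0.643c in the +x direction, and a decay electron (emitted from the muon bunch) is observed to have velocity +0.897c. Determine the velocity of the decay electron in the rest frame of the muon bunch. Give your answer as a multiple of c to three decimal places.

Invert the composition law: u' = (u − v)/(1 − uv/c²).
u' = (0.897 − 0.643) / (1 − (0.897)(0.643)) = 0.2540/0.4232 = 0.6001.

+0.600c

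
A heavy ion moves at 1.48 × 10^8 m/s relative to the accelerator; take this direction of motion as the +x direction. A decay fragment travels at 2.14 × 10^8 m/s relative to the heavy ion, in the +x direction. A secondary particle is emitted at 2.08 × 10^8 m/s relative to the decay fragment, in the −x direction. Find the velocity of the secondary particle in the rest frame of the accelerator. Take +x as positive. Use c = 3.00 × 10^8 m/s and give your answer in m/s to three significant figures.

Apply u = (u' + v)/(1 + u'v/c²) successively, working outward toward the accelerator.
(Dividing each given speed by c = 3.00 × 10^8 m/s to work in units of c.)
Start: velocity of the heavy ion relative to the accelerator = 0.4933c.
Compose with the decay fragment (u' = 0.713 in the heavy ion frame): u_1 = (0.713 + 0.493) / (1 + 0.713·0.493) = 1.2067/1.3519 = 0.8926.
Compose with the secondary particle (u' = -0.693 in the decay fragment frame): u_2 = (-0.693 + 0.893) / (1 + (-0.693)·0.893) = 0.1992/0.3812 = 0.5227.
So u = 0.5227 × 3.00 × 10^8 m/s.

+1.57 × 10^8 m/s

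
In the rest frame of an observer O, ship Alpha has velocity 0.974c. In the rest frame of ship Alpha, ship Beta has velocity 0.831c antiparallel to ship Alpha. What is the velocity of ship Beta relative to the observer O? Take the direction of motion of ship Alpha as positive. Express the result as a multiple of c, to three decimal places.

+0.750c

With v = 0.974 and u' = -0.831 (in units of c),
u = (u' + v)/(1 + u'v/c²):
u = (-0.831 + 0.974) / (1 + (-0.831)·0.974) = 0.1430/0.1906 = 0.7502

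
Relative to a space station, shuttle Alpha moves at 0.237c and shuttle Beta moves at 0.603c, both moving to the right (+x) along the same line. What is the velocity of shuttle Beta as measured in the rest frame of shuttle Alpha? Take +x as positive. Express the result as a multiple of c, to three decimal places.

β_A = 0.237, β_B = 0.603.
Transform to A's frame with the inverse velocity-addition law: u' = (u − v)/(1 − uv/c²), taking u = β_B and v = β_A.
u' = (0.603 − 0.237) / (1 − (0.237)(0.603)) = 0.3660/0.8571 = 0.4270.

+0.427c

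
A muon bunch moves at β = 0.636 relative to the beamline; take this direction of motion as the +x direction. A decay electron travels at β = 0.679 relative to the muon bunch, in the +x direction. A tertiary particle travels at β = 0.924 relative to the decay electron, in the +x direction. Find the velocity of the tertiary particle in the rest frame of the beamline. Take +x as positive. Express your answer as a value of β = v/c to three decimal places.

β = 0.997

Apply u = (u' + v)/(1 + u'v/c²) successively, working outward toward the beamline.
Start: velocity of the muon bunch relative to the beamline = 0.6360c.
Compose with the decay electron (u' = 0.679 in the muon bunch frame): u_1 = (0.679 + 0.636) / (1 + 0.679·0.636) = 1.3150/1.4318 = 0.9184.
Compose with the tertiary particle (u' = 0.924 in the decay electron frame): u_2 = (0.924 + 0.918) / (1 + 0.924·0.918) = 1.8424/1.8486 = 0.9966.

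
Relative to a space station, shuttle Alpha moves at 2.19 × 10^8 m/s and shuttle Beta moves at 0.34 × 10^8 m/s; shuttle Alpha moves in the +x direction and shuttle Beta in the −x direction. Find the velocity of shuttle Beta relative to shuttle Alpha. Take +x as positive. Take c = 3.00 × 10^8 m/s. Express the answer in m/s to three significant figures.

-2.34 × 10^8 m/s

β_A = 0.730, β_B = -0.113 (dividing each by c = 3.00 × 10^8 m/s).
Transform to A's frame with the inverse velocity-addition law: u' = (u − v)/(1 − uv/c²), taking u = β_B and v = β_A.
u' = (-0.113 − 0.730) / (1 − (0.730)(-0.113)) = -0.8433/1.0827 = -0.7789.
u' = -0.7789 × 3.00 × 10^8 m/s.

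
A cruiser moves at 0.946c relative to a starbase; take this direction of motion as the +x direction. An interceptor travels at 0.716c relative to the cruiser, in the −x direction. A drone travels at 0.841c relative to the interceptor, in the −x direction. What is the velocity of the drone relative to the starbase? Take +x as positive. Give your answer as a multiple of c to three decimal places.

Apply u = (u' + v)/(1 + u'v/c²) successively, working outward toward the starbase.
Start: velocity of the cruiser relative to the starbase = 0.9460c.
Compose with the interceptor (u' = -0.716 in the cruiser frame): u_1 = (-0.716 + 0.946) / (1 + (-0.716)·0.946) = 0.2300/0.3227 = 0.7128.
Compose with the drone (u' = -0.841 in the interceptor frame): u_2 = (-0.841 + 0.713) / (1 + (-0.841)·0.713) = -0.1282/0.4005 = -0.3200.

-0.320c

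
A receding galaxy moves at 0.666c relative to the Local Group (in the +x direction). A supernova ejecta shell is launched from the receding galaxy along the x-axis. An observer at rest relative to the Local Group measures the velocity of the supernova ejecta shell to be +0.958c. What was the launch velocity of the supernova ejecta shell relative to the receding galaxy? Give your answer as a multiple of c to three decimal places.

+0.807c

Invert the composition law: u' = (u − v)/(1 − uv/c²).
u' = (0.958 − 0.666) / (1 − (0.958)(0.666)) = 0.2920/0.3620 = 0.8067.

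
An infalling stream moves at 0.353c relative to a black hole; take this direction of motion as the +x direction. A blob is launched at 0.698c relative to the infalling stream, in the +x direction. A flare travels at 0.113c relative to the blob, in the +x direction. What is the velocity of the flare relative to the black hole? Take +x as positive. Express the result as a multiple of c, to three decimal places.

0.873c

Apply u = (u' + v)/(1 + u'v/c²) successively, working outward toward the black hole.
Start: velocity of the infalling stream relative to the black hole = 0.3530c.
Compose with the blob (u' = 0.698 in the infalling stream frame): u_1 = (0.698 + 0.353) / (1 + 0.698·0.353) = 1.0510/1.2464 = 0.8432.
Compose with the flare (u' = 0.113 in the blob frame): u_2 = (0.113 + 0.843) / (1 + 0.113·0.843) = 0.9562/1.0953 = 0.8730.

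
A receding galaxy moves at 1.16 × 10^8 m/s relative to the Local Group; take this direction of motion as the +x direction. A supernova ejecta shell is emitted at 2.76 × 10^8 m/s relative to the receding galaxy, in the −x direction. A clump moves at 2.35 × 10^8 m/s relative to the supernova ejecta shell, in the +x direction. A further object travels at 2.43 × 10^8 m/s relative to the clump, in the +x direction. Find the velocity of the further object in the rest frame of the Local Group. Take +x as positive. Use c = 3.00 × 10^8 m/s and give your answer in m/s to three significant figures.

+2.28 × 10^8 m/s

Apply u = (u' + v)/(1 + u'v/c²) successively, working outward toward the Local Group.
(Dividing each given speed by c = 3.00 × 10^8 m/s to work in units of c.)
Start: velocity of the receding galaxy relative to the Local Group = 0.3867c.
Compose with the supernova ejecta shell (u' = -0.920 in the receding galaxy frame): u_1 = (-0.920 + 0.387) / (1 + (-0.920)·0.387) = -0.5333/0.6443 = -0.8278.
Compose with the clump (u' = 0.783 in the supernova ejecta shell frame): u_2 = (0.783 + (-0.828)) / (1 + 0.783·(-0.828)) = -0.0445/0.3515 = -0.1265.
Compose with the further object (u' = 0.810 in the clump frame): u_3 = (0.810 + (-0.127)) / (1 + 0.810·(-0.127)) = 0.6835/0.8975 = 0.7615.
So u = 0.7615 × 3.00 × 10^8 m/s.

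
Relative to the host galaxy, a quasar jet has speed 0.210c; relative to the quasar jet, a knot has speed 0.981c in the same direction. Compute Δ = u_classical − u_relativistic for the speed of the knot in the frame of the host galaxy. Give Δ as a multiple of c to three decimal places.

Δ = 0.203c

Galilean: u_cl = 0.981 + 0.210 = 1.1910.
Relativistic: u_rel = (0.981 + 0.210) / (1 + 0.981·0.210) = 1.1910/1.2060 = 0.9876.
Δ = 1.1910 − 0.9876 = 0.2034.
(The classical prediction exceeds c; the relativistic result does not.)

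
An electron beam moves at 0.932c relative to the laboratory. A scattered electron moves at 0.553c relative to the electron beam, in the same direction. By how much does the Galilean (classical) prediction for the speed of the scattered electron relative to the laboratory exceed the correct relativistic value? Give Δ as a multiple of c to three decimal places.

Δ = 0.505c

Galilean: u_cl = 0.553 + 0.932 = 1.4850.
Relativistic: u_rel = (0.553 + 0.932) / (1 + 0.553·0.932) = 1.4850/1.5154 = 0.9799.
Δ = 1.4850 − 0.9799 = 0.5051.
(The classical prediction exceeds c; the relativistic result does not.)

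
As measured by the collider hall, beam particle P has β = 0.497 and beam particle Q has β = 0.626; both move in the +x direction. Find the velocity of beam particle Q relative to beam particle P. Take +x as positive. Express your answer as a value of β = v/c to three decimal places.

β_A = 0.497, β_B = 0.626.
Transform to A's frame with the inverse velocity-addition law: u' = (u − v)/(1 − uv/c²), taking u = β_B and v = β_A.
u' = (0.626 − 0.497) / (1 − (0.497)(0.626)) = 0.1290/0.6889 = 0.1873.

β = +0.187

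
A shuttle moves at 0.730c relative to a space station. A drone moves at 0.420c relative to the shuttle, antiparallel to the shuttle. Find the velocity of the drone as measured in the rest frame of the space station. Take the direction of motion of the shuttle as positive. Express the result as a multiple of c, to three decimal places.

+0.447c

With v = 0.730 and u' = -0.420 (in units of c),
u = (u' + v)/(1 + u'v/c²):
u = (-0.420 + 0.730) / (1 + (-0.420)·0.730) = 0.3100/0.6934 = 0.4471
(Galilean addition would give +0.310c.)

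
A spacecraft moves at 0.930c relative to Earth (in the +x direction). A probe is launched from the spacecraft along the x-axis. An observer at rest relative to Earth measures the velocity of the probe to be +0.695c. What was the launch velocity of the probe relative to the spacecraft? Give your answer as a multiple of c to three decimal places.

-0.664c

Invert the composition law: u' = (u − v)/(1 − uv/c²).
u' = (0.695 − 0.930) / (1 − (0.695)(0.930)) = -0.2350/0.3537 = -0.6645.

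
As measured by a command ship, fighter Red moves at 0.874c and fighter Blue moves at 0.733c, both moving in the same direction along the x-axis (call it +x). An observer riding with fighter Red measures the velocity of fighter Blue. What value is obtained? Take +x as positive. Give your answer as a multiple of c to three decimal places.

-0.392c

β_A = 0.874, β_B = 0.733.
Transform to A's frame with the inverse velocity-addition law: u' = (u − v)/(1 − uv/c²), taking u = β_B and v = β_A.
u' = (0.733 − 0.874) / (1 − (0.874)(0.733)) = -0.1410/0.3594 = -0.3924.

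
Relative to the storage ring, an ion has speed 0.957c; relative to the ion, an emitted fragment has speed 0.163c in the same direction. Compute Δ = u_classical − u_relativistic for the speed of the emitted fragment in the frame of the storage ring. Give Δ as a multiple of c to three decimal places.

Δ = 0.151c

Galilean: u_cl = 0.163 + 0.957 = 1.1200.
Relativistic: u_rel = (0.163 + 0.957) / (1 + 0.163·0.957) = 1.1200/1.1560 = 0.9689.
Δ = 1.1200 − 0.9689 = 0.1511.
(The classical prediction exceeds c; the relativistic result does not.)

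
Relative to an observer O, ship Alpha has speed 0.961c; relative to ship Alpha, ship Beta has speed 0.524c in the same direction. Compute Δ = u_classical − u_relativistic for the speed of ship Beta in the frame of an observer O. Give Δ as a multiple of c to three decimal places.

Galilean: u_cl = 0.524 + 0.961 = 1.4850.
Relativistic: u_rel = (0.524 + 0.961) / (1 + 0.524·0.961) = 1.4850/1.5036 = 0.9877.
Δ = 1.4850 − 0.9877 = 0.4973.
(The classical prediction exceeds c; the relativistic result does not.)

Δ = 0.497c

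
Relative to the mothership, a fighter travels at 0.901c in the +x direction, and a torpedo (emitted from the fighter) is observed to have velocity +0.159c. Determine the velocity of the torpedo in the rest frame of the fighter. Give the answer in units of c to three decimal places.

-0.866c

Invert the composition law: u' = (u − v)/(1 − uv/c²).
u' = (0.159 − 0.901) / (1 − (0.159)(0.901)) = -0.7420/0.8567 = -0.8661.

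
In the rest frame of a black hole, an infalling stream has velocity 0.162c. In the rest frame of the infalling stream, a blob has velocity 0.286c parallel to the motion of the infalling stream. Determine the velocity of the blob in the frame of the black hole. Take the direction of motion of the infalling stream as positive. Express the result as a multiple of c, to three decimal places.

0.428c

With v = 0.162 and u' = 0.286 (in units of c),
u = (u' + v)/(1 + u'v/c²):
u = (0.286 + 0.162) / (1 + 0.286·0.162) = 0.4480/1.0463 = 0.4282
(Galilean addition would give +0.448c.)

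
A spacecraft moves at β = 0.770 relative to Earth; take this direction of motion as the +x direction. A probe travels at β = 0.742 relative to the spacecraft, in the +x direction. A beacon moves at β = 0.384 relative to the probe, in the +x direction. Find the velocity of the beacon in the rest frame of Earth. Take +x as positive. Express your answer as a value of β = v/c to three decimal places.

β = 0.983

Apply u = (u' + v)/(1 + u'v/c²) successively, working outward toward Earth.
Start: velocity of the spacecraft relative to Earth = 0.7700c.
Compose with the probe (u' = 0.742 in the spacecraft frame): u_1 = (0.742 + 0.770) / (1 + 0.742·0.770) = 1.5120/1.5713 = 0.9622.
Compose with the beacon (u' = 0.384 in the probe frame): u_2 = (0.384 + 0.962) / (1 + 0.384·0.962) = 1.3462/1.3695 = 0.9830.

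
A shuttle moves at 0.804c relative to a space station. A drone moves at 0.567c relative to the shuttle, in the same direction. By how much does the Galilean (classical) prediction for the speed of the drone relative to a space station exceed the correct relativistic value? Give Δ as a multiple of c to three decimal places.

Galilean: u_cl = 0.567 + 0.804 = 1.3710.
Relativistic: u_rel = (0.567 + 0.804) / (1 + 0.567·0.804) = 1.3710/1.4559 = 0.9417.
Δ = 1.3710 − 0.9417 = 0.4293.
(The classical prediction exceeds c; the relativistic result does not.)

Δ = 0.429c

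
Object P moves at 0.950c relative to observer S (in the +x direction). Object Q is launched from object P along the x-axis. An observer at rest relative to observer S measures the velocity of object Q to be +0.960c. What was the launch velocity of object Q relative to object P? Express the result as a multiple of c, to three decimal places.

Invert the composition law: u' = (u − v)/(1 − uv/c²).
u' = (0.960 − 0.950) / (1 − (0.960)(0.950)) = 0.0100/0.0880 = 0.1136.

+0.114c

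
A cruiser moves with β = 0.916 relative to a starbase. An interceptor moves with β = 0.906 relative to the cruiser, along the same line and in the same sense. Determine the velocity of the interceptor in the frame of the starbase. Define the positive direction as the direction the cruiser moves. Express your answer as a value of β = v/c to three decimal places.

β = 0.996

With v = 0.916 and u' = 0.906 (in units of c),
u = (u' + v)/(1 + u'v/c²):
u = (0.906 + 0.916) / (1 + 0.906·0.916) = 1.8220/1.8299 = 0.9957
(Galilean addition would give +1.822c, exceeding c.)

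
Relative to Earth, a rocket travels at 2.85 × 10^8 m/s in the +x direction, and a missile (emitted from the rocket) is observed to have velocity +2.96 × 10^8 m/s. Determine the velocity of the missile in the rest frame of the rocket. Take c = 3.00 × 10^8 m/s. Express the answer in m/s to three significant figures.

v = 0.950c, u = 0.987c.
Invert the composition law: u' = (u − v)/(1 − uv/c²).
u' = (0.987 − 0.950) / (1 − (0.987)(0.950)) = 0.0367/0.0627 = 0.5851.
u' = 0.5851 × 3.00 × 10^8 m/s.

+1.76 × 10^8 m/s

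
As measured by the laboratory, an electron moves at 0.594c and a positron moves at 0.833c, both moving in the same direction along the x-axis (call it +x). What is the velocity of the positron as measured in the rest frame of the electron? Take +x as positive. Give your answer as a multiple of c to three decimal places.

β_A = 0.594, β_B = 0.833.
Transform to A's frame with the inverse velocity-addition law: u' = (u − v)/(1 − uv/c²), taking u = β_B and v = β_A.
u' = (0.833 − 0.594) / (1 − (0.594)(0.833)) = 0.2390/0.5052 = 0.4731.

+0.473c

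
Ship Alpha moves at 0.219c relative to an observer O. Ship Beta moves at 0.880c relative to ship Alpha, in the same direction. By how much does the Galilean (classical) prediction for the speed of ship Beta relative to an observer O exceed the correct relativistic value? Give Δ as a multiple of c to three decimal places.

Δ = 0.178c

Galilean: u_cl = 0.880 + 0.219 = 1.0990.
Relativistic: u_rel = (0.880 + 0.219) / (1 + 0.880·0.219) = 1.0990/1.1927 = 0.9214.
Δ = 1.0990 − 0.9214 = 0.1776.
(The classical prediction exceeds c; the relativistic result does not.)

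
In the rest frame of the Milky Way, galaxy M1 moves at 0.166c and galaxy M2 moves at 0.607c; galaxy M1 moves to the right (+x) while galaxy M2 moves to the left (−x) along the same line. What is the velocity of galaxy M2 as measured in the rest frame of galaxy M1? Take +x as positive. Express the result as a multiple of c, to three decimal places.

β_A = 0.166, β_B = -0.607.
Transform to A's frame with the inverse velocity-addition law: u' = (u − v)/(1 − uv/c²), taking u = β_B and v = β_A.
u' = (-0.607 − 0.166) / (1 − (0.166)(-0.607)) = -0.7730/1.1008 = -0.7022.

-0.702c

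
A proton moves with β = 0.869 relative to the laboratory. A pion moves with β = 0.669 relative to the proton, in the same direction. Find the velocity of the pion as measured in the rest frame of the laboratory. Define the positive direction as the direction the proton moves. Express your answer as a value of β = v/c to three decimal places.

With v = 0.869 and u' = 0.669 (in units of c),
u = (u' + v)/(1 + u'v/c²):
u = (0.669 + 0.869) / (1 + 0.669·0.869) = 1.5380/1.5814 = 0.9726
(Galilean addition would give +1.538c, exceeding c.)

β = 0.973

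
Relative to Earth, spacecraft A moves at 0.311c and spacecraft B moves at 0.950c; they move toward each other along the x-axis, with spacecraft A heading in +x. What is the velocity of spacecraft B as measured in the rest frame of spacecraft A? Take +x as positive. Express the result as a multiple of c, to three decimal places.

β_A = 0.311, β_B = -0.950.
Transform to A's frame with the inverse velocity-addition law: u' = (u − v)/(1 − uv/c²), taking u = β_B and v = β_A.
u' = (-0.950 − 0.311) / (1 − (0.311)(-0.950)) = -1.2610/1.2954 = -0.9734.

-0.973c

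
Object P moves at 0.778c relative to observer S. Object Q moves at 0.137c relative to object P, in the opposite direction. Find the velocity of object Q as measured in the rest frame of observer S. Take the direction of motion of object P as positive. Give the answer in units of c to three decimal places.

+0.717c

With v = 0.778 and u' = -0.137 (in units of c),
u = (u' + v)/(1 + u'v/c²):
u = (-0.137 + 0.778) / (1 + (-0.137)·0.778) = 0.6410/0.8934 = 0.7175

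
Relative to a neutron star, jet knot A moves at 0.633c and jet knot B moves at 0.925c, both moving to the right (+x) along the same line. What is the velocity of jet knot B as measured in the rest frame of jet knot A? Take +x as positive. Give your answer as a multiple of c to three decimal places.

+0.705c

β_A = 0.633, β_B = 0.925.
Transform to A's frame with the inverse velocity-addition law: u' = (u − v)/(1 − uv/c²), taking u = β_B and v = β_A.
u' = (0.925 − 0.633) / (1 − (0.633)(0.925)) = 0.2920/0.4145 = 0.7045.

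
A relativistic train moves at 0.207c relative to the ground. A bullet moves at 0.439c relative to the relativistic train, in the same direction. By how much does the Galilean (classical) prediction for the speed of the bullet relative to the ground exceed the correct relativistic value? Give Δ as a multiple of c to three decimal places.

Galilean: u_cl = 0.439 + 0.207 = 0.6460.
Relativistic: u_rel = (0.439 + 0.207) / (1 + 0.439·0.207) = 0.6460/1.0909 = 0.5922.
Δ = 0.6460 − 0.5922 = 0.0538.

Δ = 0.054c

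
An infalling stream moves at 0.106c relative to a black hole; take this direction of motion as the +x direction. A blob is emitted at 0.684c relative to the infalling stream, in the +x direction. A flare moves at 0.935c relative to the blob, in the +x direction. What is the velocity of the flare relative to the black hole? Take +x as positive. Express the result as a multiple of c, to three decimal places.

Apply u = (u' + v)/(1 + u'v/c²) successively, working outward toward the black hole.
Start: velocity of the infalling stream relative to the black hole = 0.1060c.
Compose with the blob (u' = 0.684 in the infalling stream frame): u_1 = (0.684 + 0.106) / (1 + 0.684·0.106) = 0.7900/1.0725 = 0.7366.
Compose with the flare (u' = 0.935 in the blob frame): u_2 = (0.935 + 0.737) / (1 + 0.935·0.737) = 1.6716/1.6887 = 0.9899.

0.990c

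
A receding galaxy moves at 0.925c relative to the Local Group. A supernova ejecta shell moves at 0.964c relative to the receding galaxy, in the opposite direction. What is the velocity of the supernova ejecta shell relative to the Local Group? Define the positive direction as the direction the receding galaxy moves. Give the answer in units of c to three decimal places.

With v = 0.925 and u' = -0.964 (in units of c),
u = (u' + v)/(1 + u'v/c²):
u = (-0.964 + 0.925) / (1 + (-0.964)·0.925) = -0.0390/0.1083 = -0.3601
(Galilean addition would give -0.039c.)

-0.360c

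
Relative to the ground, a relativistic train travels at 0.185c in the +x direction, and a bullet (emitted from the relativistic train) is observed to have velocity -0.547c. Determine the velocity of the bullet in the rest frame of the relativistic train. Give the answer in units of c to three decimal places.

Invert the composition law: u' = (u − v)/(1 − uv/c²).
u' = (-0.547 − 0.185) / (1 − (-0.547)(0.185)) = -0.7320/1.1012 = -0.6647.

-0.665c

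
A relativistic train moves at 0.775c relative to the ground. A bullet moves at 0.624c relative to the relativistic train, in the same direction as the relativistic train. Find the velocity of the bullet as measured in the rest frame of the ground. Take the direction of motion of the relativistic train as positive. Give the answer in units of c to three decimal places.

With v = 0.775 and u' = 0.624 (in units of c),
u = (u' + v)/(1 + u'v/c²):
u = (0.624 + 0.775) / (1 + 0.624·0.775) = 1.3990/1.4836 = 0.9430

0.943c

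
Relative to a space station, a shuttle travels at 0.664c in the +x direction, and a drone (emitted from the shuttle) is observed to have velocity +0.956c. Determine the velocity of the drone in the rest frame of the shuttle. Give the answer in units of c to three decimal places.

+0.800c

Invert the composition law: u' = (u − v)/(1 − uv/c²).
u' = (0.956 − 0.664) / (1 − (0.956)(0.664)) = 0.2920/0.3652 = 0.7995.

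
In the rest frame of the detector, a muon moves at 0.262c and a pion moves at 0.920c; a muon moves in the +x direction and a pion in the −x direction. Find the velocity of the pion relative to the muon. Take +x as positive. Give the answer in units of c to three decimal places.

β_A = 0.262, β_B = -0.920.
Transform to A's frame with the inverse velocity-addition law: u' = (u − v)/(1 − uv/c²), taking u = β_B and v = β_A.
u' = (-0.920 − 0.262) / (1 − (0.262)(-0.920)) = -1.1820/1.2410 = -0.9524.

-0.952c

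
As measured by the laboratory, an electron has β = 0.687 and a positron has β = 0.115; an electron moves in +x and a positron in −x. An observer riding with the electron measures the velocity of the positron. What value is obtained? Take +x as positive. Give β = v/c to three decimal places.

β_A = 0.687, β_B = -0.115.
Transform to A's frame with the inverse velocity-addition law: u' = (u − v)/(1 − uv/c²), taking u = β_B and v = β_A.
u' = (-0.115 − 0.687) / (1 − (0.687)(-0.115)) = -0.8020/1.0790 = -0.7433.

β = -0.743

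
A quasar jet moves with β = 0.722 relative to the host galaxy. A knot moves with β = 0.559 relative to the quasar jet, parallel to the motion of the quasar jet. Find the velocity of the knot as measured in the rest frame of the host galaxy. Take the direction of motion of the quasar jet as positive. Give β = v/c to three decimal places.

With v = 0.722 and u' = 0.559 (in units of c),
u = (u' + v)/(1 + u'v/c²):
u = (0.559 + 0.722) / (1 + 0.559·0.722) = 1.2810/1.4036 = 0.9127

β = 0.913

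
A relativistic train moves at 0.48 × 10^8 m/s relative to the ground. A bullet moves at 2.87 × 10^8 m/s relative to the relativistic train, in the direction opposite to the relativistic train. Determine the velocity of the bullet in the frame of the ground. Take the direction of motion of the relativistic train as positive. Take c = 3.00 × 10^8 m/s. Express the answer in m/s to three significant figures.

In units of c (dividing by 3.00 × 10^8 m/s): v = 0.160, u' = -0.957.
u = (u' + v)/(1 + u'v/c²):
u = (-0.957 + 0.160) / (1 + (-0.957)·0.160) = -0.7967/0.8469 = -0.9406
Converting back: u = -0.9406 × 3.00 × 10^8 m/s.

-2.82 × 10^8 m/s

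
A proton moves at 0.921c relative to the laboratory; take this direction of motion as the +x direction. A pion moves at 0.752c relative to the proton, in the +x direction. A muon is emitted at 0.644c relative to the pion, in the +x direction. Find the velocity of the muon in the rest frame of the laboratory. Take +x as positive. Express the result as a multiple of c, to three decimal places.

0.997c

Apply u = (u' + v)/(1 + u'v/c²) successively, working outward toward the laboratory.
Start: velocity of the proton relative to the laboratory = 0.9210c.
Compose with the pion (u' = 0.752 in the proton frame): u_1 = (0.752 + 0.921) / (1 + 0.752·0.921) = 1.6730/1.6926 = 0.9884.
Compose with the muon (u' = 0.644 in the pion frame): u_2 = (0.644 + 0.988) / (1 + 0.644·0.988) = 1.6324/1.6365 = 0.9975.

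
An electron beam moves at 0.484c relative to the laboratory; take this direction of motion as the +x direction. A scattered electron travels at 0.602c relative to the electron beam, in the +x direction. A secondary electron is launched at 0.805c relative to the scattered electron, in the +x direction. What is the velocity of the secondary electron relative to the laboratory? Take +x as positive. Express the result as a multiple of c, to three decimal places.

Apply u = (u' + v)/(1 + u'v/c²) successively, working outward toward the laboratory.
Start: velocity of the electron beam relative to the laboratory = 0.4840c.
Compose with the scattered electron (u' = 0.602 in the electron beam frame): u_1 = (0.602 + 0.484) / (1 + 0.602·0.484) = 1.0860/1.2914 = 0.8410.
Compose with the secondary electron (u' = 0.805 in the scattered electron frame): u_2 = (0.805 + 0.841) / (1 + 0.805·0.841) = 1.6460/1.6770 = 0.9815.

0.982c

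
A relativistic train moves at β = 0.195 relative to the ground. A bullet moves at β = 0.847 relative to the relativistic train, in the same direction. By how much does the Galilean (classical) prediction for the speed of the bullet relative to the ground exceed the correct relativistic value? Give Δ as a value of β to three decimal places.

Δ = 0.148

Galilean: u_cl = 0.847 + 0.195 = 1.0420.
Relativistic: u_rel = (0.847 + 0.195) / (1 + 0.847·0.195) = 1.0420/1.1652 = 0.8943.
Δ = 1.0420 − 0.8943 = 0.1477.
(The classical prediction exceeds c; the relativistic result does not.)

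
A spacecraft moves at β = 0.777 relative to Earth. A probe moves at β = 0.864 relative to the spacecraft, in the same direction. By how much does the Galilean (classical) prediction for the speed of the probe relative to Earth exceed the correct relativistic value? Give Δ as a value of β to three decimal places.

Δ = 0.659

Galilean: u_cl = 0.864 + 0.777 = 1.6410.
Relativistic: u_rel = (0.864 + 0.777) / (1 + 0.864·0.777) = 1.6410/1.6713 = 0.9819.
Δ = 1.6410 − 0.9819 = 0.6591.
(The classical prediction exceeds c; the relativistic result does not.)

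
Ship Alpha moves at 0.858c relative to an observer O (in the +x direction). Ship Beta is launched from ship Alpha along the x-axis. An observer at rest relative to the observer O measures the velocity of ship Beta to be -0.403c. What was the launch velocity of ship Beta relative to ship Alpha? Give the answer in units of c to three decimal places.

Invert the composition law: u' = (u − v)/(1 − uv/c²).
u' = (-0.403 − 0.858) / (1 − (-0.403)(0.858)) = -1.2610/1.3458 = -0.9370.

-0.937c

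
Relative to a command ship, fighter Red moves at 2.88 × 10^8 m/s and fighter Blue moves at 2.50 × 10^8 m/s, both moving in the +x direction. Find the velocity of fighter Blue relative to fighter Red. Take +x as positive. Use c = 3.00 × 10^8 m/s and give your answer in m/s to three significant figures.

β_A = 0.960, β_B = 0.833 (dividing each by c = 3.00 × 10^8 m/s).
Transform to A's frame with the inverse velocity-addition law: u' = (u − v)/(1 − uv/c²), taking u = β_B and v = β_A.
u' = (0.833 − 0.960) / (1 − (0.960)(0.833)) = -0.1267/0.2000 = -0.6333.
u' = -0.6333 × 3.00 × 10^8 m/s.

-1.90 × 10^8 m/s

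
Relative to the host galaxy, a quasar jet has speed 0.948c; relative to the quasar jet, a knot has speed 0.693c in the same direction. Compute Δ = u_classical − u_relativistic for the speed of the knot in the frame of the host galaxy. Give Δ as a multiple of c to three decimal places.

Δ = 0.651c

Galilean: u_cl = 0.693 + 0.948 = 1.6410.
Relativistic: u_rel = (0.693 + 0.948) / (1 + 0.693·0.948) = 1.6410/1.6570 = 0.9904.
Δ = 1.6410 − 0.9904 = 0.6506.
(The classical prediction exceeds c; the relativistic result does not.)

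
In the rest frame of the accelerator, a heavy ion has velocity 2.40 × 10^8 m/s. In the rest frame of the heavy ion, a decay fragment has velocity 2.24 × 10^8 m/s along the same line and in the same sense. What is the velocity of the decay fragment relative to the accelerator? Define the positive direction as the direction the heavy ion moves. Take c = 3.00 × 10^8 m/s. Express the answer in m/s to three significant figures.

In units of c (dividing by 3.00 × 10^8 m/s): v = 0.800, u' = 0.747.
u = (u' + v)/(1 + u'v/c²):
u = (0.747 + 0.800) / (1 + 0.747·0.800) = 1.5467/1.5973 = 0.9683
(Galilean addition would give +1.547c, exceeding c.)
Converting back: u = 0.9683 × 3.00 × 10^8 m/s.

2.90 × 10^8 m/s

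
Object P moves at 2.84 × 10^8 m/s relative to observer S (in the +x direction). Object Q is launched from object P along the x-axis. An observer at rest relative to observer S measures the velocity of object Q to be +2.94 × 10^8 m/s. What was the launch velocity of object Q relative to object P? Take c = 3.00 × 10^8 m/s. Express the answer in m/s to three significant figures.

+1.38 × 10^8 m/s

v = 0.947c, u = 0.980c.
Invert the composition law: u' = (u − v)/(1 − uv/c²).
u' = (0.980 − 0.947) / (1 − (0.980)(0.947)) = 0.0333/0.0723 = 0.4613.
u' = 0.4613 × 3.00 × 10^8 m/s.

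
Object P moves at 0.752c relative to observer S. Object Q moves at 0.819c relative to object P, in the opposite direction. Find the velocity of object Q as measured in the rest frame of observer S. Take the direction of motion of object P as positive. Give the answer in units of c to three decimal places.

-0.174c

With v = 0.752 and u' = -0.819 (in units of c),
u = (u' + v)/(1 + u'v/c²):
u = (-0.819 + 0.752) / (1 + (-0.819)·0.752) = -0.0670/0.3841 = -0.1744
(Galilean addition would give -0.067c.)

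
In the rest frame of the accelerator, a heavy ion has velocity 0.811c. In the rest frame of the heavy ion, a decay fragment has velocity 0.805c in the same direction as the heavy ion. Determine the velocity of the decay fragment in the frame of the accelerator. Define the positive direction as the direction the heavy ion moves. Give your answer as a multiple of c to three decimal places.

0.978c

With v = 0.811 and u' = 0.805 (in units of c),
u = (u' + v)/(1 + u'v/c²):
u = (0.805 + 0.811) / (1 + 0.805·0.811) = 1.6160/1.6529 = 0.9777
(Galilean addition would give +1.616c, exceeding c.)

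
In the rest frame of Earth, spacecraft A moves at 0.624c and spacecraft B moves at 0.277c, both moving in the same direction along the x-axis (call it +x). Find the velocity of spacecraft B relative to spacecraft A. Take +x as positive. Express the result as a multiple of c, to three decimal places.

β_A = 0.624, β_B = 0.277.
Transform to A's frame with the inverse velocity-addition law: u' = (u − v)/(1 − uv/c²), taking u = β_B and v = β_A.
u' = (0.277 − 0.624) / (1 − (0.624)(0.277)) = -0.3470/0.8272 = -0.4195.

-0.420c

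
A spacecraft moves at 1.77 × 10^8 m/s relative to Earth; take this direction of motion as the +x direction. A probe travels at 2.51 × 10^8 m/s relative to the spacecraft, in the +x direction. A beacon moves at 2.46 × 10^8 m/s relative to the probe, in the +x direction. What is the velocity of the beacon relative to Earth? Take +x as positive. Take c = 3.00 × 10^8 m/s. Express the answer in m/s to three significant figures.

Apply u = (u' + v)/(1 + u'v/c²) successively, working outward toward Earth.
(Dividing each given speed by c = 3.00 × 10^8 m/s to work in units of c.)
Start: velocity of the spacecraft relative to Earth = 0.5900c.
Compose with the probe (u' = 0.837 in the spacecraft frame): u_1 = (0.837 + 0.590) / (1 + 0.837·0.590) = 1.4267/1.4936 = 0.9552.
Compose with the beacon (u' = 0.820 in the probe frame): u_2 = (0.820 + 0.955) / (1 + 0.820·0.955) = 1.7752/1.7832 = 0.9955.
So u = 0.9955 × 3.00 × 10^8 m/s.

2.99 × 10^8 m/s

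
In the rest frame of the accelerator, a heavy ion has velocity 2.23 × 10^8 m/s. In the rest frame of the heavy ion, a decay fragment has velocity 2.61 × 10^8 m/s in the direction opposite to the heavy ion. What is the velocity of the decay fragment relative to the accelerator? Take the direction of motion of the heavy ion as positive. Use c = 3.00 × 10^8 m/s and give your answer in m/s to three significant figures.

In units of c (dividing by 3.00 × 10^8 m/s): v = 0.743, u' = -0.870.
u = (u' + v)/(1 + u'v/c²):
u = (-0.870 + 0.743) / (1 + (-0.870)·0.743) = -0.1267/0.3533 = -0.3585
(Galilean addition would give -0.127c.)
Converting back: u = -0.3585 × 3.00 × 10^8 m/s.

-1.08 × 10^8 m/s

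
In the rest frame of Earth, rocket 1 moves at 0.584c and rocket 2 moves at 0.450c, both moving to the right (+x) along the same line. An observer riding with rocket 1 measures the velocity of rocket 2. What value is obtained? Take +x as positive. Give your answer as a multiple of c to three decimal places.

-0.182c

β_A = 0.584, β_B = 0.450.
Transform to A's frame with the inverse velocity-addition law: u' = (u − v)/(1 − uv/c²), taking u = β_B and v = β_A.
u' = (0.450 − 0.584) / (1 − (0.584)(0.450)) = -0.1340/0.7372 = -0.1818.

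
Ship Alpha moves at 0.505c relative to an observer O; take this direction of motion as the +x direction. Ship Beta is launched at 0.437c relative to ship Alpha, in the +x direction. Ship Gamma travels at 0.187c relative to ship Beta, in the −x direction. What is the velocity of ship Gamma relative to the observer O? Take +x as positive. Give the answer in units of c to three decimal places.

+0.683c

Apply u = (u' + v)/(1 + u'v/c²) successively, working outward toward the observer O.
Start: velocity of ship Alpha relative to the observer O = 0.5050c.
Compose with ship Beta (u' = 0.437 in ship Alpha frame): u_1 = (0.437 + 0.505) / (1 + 0.437·0.505) = 0.9420/1.2207 = 0.7717.
Compose with ship Gamma (u' = -0.187 in ship Beta frame): u_2 = (-0.187 + 0.772) / (1 + (-0.187)·0.772) = 0.5847/0.8557 = 0.6833.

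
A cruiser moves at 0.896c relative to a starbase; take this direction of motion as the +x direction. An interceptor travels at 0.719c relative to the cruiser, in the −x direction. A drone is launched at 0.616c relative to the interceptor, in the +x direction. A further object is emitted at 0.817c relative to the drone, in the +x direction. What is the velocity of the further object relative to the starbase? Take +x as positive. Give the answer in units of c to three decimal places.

+0.984c

Apply u = (u' + v)/(1 + u'v/c²) successively, working outward toward the starbase.
Start: velocity of the cruiser relative to the starbase = 0.8960c.
Compose with the interceptor (u' = -0.719 in the cruiser frame): u_1 = (-0.719 + 0.896) / (1 + (-0.719)·0.896) = 0.1770/0.3558 = 0.4975.
Compose with the drone (u' = 0.616 in the interceptor frame): u_2 = (0.616 + 0.498) / (1 + 0.616·0.498) = 1.1135/1.3065 = 0.8523.
Compose with the further object (u' = 0.817 in the drone frame): u_3 = (0.817 + 0.852) / (1 + 0.817·0.852) = 1.6693/1.6963 = 0.9841.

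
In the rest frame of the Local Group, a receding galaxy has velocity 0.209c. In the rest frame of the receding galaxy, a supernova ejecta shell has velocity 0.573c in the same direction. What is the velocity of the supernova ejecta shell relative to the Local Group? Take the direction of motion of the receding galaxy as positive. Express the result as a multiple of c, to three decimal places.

With v = 0.209 and u' = 0.573 (in units of c),
u = (u' + v)/(1 + u'v/c²):
u = (0.573 + 0.209) / (1 + 0.573·0.209) = 0.7820/1.1198 = 0.6984

0.698c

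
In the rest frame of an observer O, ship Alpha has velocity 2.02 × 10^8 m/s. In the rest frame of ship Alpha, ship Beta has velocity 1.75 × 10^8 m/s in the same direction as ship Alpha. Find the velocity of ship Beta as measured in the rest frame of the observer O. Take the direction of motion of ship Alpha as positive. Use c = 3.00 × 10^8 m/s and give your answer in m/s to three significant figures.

2.71 × 10^8 m/s

In units of c (dividing by 3.00 × 10^8 m/s): v = 0.673, u' = 0.583.
u = (u' + v)/(1 + u'v/c²):
u = (0.583 + 0.673) / (1 + 0.583·0.673) = 1.2567/1.3928 = 0.9023
(Galilean addition would give +1.257c, exceeding c.)
Converting back: u = 0.9023 × 3.00 × 10^8 m/s.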